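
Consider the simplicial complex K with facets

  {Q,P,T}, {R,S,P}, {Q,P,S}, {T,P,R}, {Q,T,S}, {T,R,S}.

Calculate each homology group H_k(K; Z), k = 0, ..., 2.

H_0 = Z,  H_1 = 0,  H_2 = Z.

We work with the vertex ordering P < Q < R < S < T. The simplices of K, each written with vertices in increasing order, are:

  0-simplices (5): P, Q, R, S, T
  1-simplices (9): PQ, PR, PS, PT, QS, QT, RS, RT, ST
  2-simplices (6): PQS, PQT, PRS, PRT, QST, RST

Hence C_0 ≅ Z^5, C_1 ≅ Z^9, C_2 ≅ Z^6.

Boundary ∂_1: C_1 → C_0 is given by ∂[p,q] = [q] − [p].
As a 5×9 matrix over Z this has rank 4, with invariant factors (1,1,1,1).

The boundary map ∂_2: C_2 → C_1 acts by ∂[p,q,r] = [q,r] − [p,r] + [p,q]. For instance
  ∂PQT = QT − PT + PQ,
  ∂PQS = QS − PS + PQ.
The resulting 9×6 matrix has rank 5, and its Smith normal form has invariant factors (1,1,1,1,1).

Computing H_k = (kernel of ∂_k) / (image of ∂_{k+1}):

  H_0: rank C_0 − rank ∂_1 = 5 − 4 = 1, and the invariant factors of ∂_1 are all 1, so H_0 ≅ Z.
  H_1: rank ker ∂_1 − rank ∂_2 = (9 − 4) − 5 = 0, and the invariant factors of ∂_2 are all 1, so H_1 ≅ 0.
  H_2: rank ker ∂_2 − rank ∂_3 = (6 − 5) − 0 = 1, and there is no ∂_3, so H_2 ≅ Z.

(K is a triangulation of the 2-sphere S^2.)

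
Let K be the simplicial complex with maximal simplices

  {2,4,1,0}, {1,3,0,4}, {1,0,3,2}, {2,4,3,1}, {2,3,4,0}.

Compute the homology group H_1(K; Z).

H_1 ≅ 0.

Order the vertices as 0 < 1 < 2 < 3 < 4. Listing each simplex with vertices in this order, K has dimension 3 with simplices:

  0-simplices (5): [0], [1], [2], [3], [4]
  1-simplices (10): [0,1], [0,2], [0,3], [0,4], [1,2], [1,3], [1,4], [2,3], [2,4], [3,4]
  2-simplices (10): [0,1,2], [0,1,3], [0,1,4], [0,2,3], [0,2,4], [0,3,4], [1,2,3], [1,2,4], [1,3,4], [2,3,4]
  3-simplices (5): [0,1,2,3], [0,1,2,4], [0,1,3,4], [0,2,3,4], [1,2,3,4]

so the chain groups are C_0 ≅ Z^5, C_1 ≅ Z^10, C_2 ≅ Z^10, C_3 ≅ Z^5.

∂_1: C_1 → C_0 maps an edge to its endpoints' difference, ∂[p,q] = q − p.
This gives a 5×10 integer matrix of rank 4; reducing to Smith normal form yields diagonal entries (1,1,1,1).

∂_2: C_2 → C_1 acts by ∂[p,q,r] = [q,r] − [p,r] + [p,q]. For instance
  ∂[2,3,4] = [3,4] − [2,4] + [2,3],
  ∂[0,2,4] = [2,4] − [0,4] + [0,2].
The 10×10 boundary matrix has rank 6 and Smith normal form diag(1,1,1,1,1,1).

Boundary ∂_3: C_3 → C_2 sends each 3-simplex σ to the alternating sum Σ_i (−1)^i (σ with its i-th vertex removed). For instance
  ∂[1,2,3,4] = [2,3,4] − [1,3,4] + [1,2,4] − [1,2,3],
  ∂[0,1,3,4] = [1,3,4] − [0,3,4] + [0,1,4] − [0,1,3].
As a 10×5 matrix over Z this has rank 4, with invariant factors (1,1,1,1).

Now H_k = ker ∂_k / im ∂_{k+1}, so:

  H_1: rank ker ∂_1 − rank ∂_2 = (10 − 4) − 6 = 0, and the invariant factors of ∂_2 are all 1, so H_1 = 0.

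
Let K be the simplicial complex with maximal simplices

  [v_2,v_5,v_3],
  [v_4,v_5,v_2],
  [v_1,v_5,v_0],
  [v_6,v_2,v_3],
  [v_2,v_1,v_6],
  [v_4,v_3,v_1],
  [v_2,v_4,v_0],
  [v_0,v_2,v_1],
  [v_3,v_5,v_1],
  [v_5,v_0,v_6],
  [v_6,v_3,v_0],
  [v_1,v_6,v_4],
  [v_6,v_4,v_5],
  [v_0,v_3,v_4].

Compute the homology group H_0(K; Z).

H_0 ≅ Z.

K has 7 vertices, 21 edges, 14 triangles.
rank ∂_0 = 0, rank ∂_1 = 6 ⇒ b_0 = 7 − 0 − 6 = 1; all invariant factors of ∂_1 are 1 so no torsion. So H_0 ≅ Z.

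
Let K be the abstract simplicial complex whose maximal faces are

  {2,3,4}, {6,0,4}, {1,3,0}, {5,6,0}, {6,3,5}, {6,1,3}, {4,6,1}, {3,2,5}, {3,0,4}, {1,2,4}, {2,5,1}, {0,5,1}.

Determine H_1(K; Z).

H_1 ≅ Z/2.

Take the total order 0 < 1 < 2 < 3 < 4 < 5 < 6 on the vertex set. Then K (dimension 2) consists of the simplices:

  0-simplices (7): [0], [1], [2], [3], [4], [5], [6]
  1-simplices (18): [0,1], [0,3], [0,4], [0,5], [0,6], [1,2], [1,3], [1,4], [1,5], [1,6], [2,3], [2,4], [2,5], [3,4], [3,5], [3,6], [4,6], [5,6]
  2-simplices (12): [0,1,3], [0,1,5], [0,3,4], [0,4,6], [0,5,6], [1,2,4], [1,2,5], [1,3,6], [1,4,6], [2,3,4], [2,3,5], [3,5,6]

giving chain groups C_0 ≅ Z^7, C_1 ≅ Z^18, C_2 ≅ Z^12.

∂_1: C_1 → C_0 maps an edge to its endpoints' difference, ∂[p,q] = q − p. For instance
  ∂[2,5] = [5] − [2].
As a 7×18 matrix over Z this has rank 6, with invariant factors (1,1,1,1,1,1).

∂_2: C_2 → C_1 maps a triangle to the signed sum of its edges. For instance
  ∂[0,1,3] = [1,3] − [0,3] + [0,1],
  ∂[0,5,6] = [5,6] − [0,6] + [0,5].
The resulting 18×12 matrix has rank 12, and its Smith normal form has invariant factors (1,1,1,1,1,1,1,1,1,1,1,2).

Now H_k = ker ∂_k / im ∂_{k+1}, so:

  H_1: rank ker ∂_1 − rank ∂_2 = (18 − 6) − 12 = 0, and ∂_2 has invariant factor 2 > 1, so H_1 ≅ Z/2.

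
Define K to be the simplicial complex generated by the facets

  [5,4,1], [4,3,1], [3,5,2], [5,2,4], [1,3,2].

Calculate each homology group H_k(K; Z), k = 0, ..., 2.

H_0 = Z,  H_1 = Z,  H_2 = 0.

Take the total order 1 < 2 < 3 < 4 < 5 on the vertex set. Then K (dimension 2) consists of the simplices:

  0-simplices (5): [1], [2], [3], [4], [5]
  1-simplices (10): [1,2], [1,3], [1,4], [1,5], [2,3], [2,4], [2,5], [3,4], [3,5], [4,5]
  2-simplices (5): [1,2,3], [1,3,4], [1,4,5], [2,3,5], [2,4,5]

so the chain groups are C_0 ≅ Z^5, C_1 ≅ Z^10, C_2 ≅ Z^5.

Boundary ∂_1: C_1 → C_0 is given by ∂[p,q] = [q] − [p]. For instance
  ∂[2,5] = [5] − [2].
This gives a 5×10 integer matrix of rank 4; reducing to Smith normal form yields diagonal entries (1,1,1,1).

∂_2: C_2 → C_1 acts by ∂[p,q,r] = [q,r] − [p,r] + [p,q]. For instance
  ∂[1,2,3] = [2,3] − [1,3] + [1,2],
  ∂[1,4,5] = [4,5] − [1,5] + [1,4].
As a 10×5 matrix over Z this has rank 5, with invariant factors (1,1,1,1,1).

Now H_k = ker ∂_k / im ∂_{k+1}, so:

  H_0: rank C_0 − rank ∂_1 = 5 − 4 = 1, and the invariant factors of ∂_1 are all 1, so H_0 ≅ Z.
  H_1: rank ker ∂_1 − rank ∂_2 = (10 − 4) − 5 = 1, and the invariant factors of ∂_2 are all 1, so H_1 ≅ Z.
  H_2: rank ker ∂_2 − rank ∂_3 = (5 − 5) − 0 = 0, and there is no ∂_3, so H_2 ≅ 0.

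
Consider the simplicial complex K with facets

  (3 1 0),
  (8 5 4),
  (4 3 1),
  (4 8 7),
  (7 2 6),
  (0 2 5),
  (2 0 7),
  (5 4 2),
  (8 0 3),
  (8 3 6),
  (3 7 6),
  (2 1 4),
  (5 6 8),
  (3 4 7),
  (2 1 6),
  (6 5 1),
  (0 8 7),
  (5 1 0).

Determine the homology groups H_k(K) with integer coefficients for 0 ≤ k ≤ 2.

H_0 = Z,  H_1 = Z ⊕ Z/2,  H_2 = 0.

We work with the vertex ordering 0 < 1 < 2 < 3 < 4 < 5 < 6 < 7 < 8. The simplices of K, each written with vertices in increasing order, are:

  0-simplices (9): [0], [1], [2], [3], [4], [5], [6], [7], [8]
  1-simplices (27): (27 of them)
  2-simplices (18): [0,1,3], [0,1,5], [0,2,5], [0,2,7], [0,3,8], [0,7,8], [1,2,4], [1,2,6], [1,3,4], [1,5,6], [2,4,5], [2,6,7], [3,4,7], [3,6,7], [3,6,8], [4,5,8], [4,7,8], [5,6,8]

so the chain groups are C_0 ≅ Z^9, C_1 ≅ Z^27, C_2 ≅ Z^18.

Boundary ∂_1: C_1 → C_0 is given by ∂[p,q] = [q] − [p]. For instance
  ∂[2,5] = [5] − [2].
The 9×27 boundary matrix has rank 8 and Smith normal form diag(1,1,1,1,1,1,1,1).

The boundary map ∂_2: C_2 → C_1 sends each 2-simplex [p,q,r] to [q,r] − [p,r] + [p,q]. For instance
  ∂[0,7,8] = [7,8] − [0,8] + [0,7],
  ∂[4,7,8] = [7,8] − [4,8] + [4,7].
The 27×18 boundary matrix has rank 18 and Smith normal form diag(1,1,1,1,1,1,1,1,1,1,1,1,1,1,1,1,1,2).

Now H_k = ker ∂_k / im ∂_{k+1}, so:

  H_0: rank C_0 − rank ∂_1 = 9 − 8 = 1, and the invariant factors of ∂_1 are all 1, so H_0 ≅ Z.
  H_1: rank ker ∂_1 − rank ∂_2 = (27 − 8) − 18 = 1, and ∂_2 has invariant factor 2 > 1, so H_1 ≅ Z ⊕ Z/2.
  H_2: rank ker ∂_2 − rank ∂_3 = (18 − 18) − 0 = 0, and there is no ∂_3, so H_2 ≅ 0.

As a check, the Euler characteristic is 9 − 27 + 18 = 0, which agrees with 1 − 1 + 0 = 0.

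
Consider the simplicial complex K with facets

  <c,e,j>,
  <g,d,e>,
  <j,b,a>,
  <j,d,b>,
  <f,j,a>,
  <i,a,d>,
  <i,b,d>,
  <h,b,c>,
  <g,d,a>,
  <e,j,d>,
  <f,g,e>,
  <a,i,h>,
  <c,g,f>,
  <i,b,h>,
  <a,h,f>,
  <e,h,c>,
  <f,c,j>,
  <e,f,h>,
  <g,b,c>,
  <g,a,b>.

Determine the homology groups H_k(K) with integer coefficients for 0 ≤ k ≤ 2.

Fix the vertex order a < b < c < d < e < f < g < h < i < j and write every simplex with vertices in increasing order. Then dim K = 2 and the simplices of K are:

  0-simplices (10): a, b, c, d, e, f, g, h, i, j
  1-simplices (30): ab, ad, af, ag, ah, ai, aj, bc, bd, bg, bh, bi, bj, ce, cf, cg, ch, cj, de, dg, di, dj, ef, eg, eh, ej, fg, fh, fj, hi
  2-simplices (20): abg, abj, adg, adi, afh, afj, ahi, bcg, bch, bdi, bdj, bhi, ceh, cej, cfg, cfj, deg, dej, efg, efh

so the chain groups are C_0 ≅ Z^10, C_1 ≅ Z^30, C_2 ≅ Z^20.

Boundary ∂_1: C_1 → C_0 is given by ∂[p,q] = [q] − [p]. For instance
  ∂ej = j − e.
The resulting 10×30 matrix has rank 9, and its Smith normal form has invariant factors (1,1,1,1,1,1,1,1,1).

∂_2: C_2 → C_1 maps a triangle to the signed sum of its edges. For instance
  ∂bdj = dj − bj + bd,
  ∂bhi = hi − bi + bh.
As a 30×20 matrix over Z this has rank 20, with invariant factors (1,1,1,1,1,1,1,1,1,1,1,1,1,1,1,1,1,1,1,2).

Computing H_k = (kernel of ∂_k) / (image of ∂_{k+1}):

  H_0: rank C_0 − rank ∂_1 = 10 − 9 = 1, and the invariant factors of ∂_1 are all 1, so H_0 = Z.
  H_1: rank ker ∂_1 − rank ∂_2 = (30 − 9) − 20 = 1, and ∂_2 has invariant factor 2 > 1, so H_1 = Z × Z/2.
  H_2: rank ker ∂_2 − rank ∂_3 = (20 − 20) − 0 = 0, and there is no ∂_3, so H_2 = 0.

(K is a triangulation of the Klein bottle.)

H_0 = Z,  H_1 = Z × Z/2,  H_2 = 0.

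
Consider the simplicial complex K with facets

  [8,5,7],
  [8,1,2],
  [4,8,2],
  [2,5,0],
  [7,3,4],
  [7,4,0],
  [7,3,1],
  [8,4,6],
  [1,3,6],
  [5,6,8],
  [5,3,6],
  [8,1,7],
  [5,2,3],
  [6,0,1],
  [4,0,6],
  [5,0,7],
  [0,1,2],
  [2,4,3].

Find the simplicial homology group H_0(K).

H_0 = Z.

Fix the vertex order 0 < 1 < 2 < 3 < 4 < 5 < 6 < 7 < 8 and write every simplex with vertices in increasing order. Then dim K = 2 and the simplices of K are:

  0-simplices (9): [0], [1], [2], [3], [4], [5], [6], [7], [8]
  1-simplices (27): (27 of them)
  2-simplices (18): [0,1,2], [0,1,6], [0,2,5], [0,4,6], [0,4,7], [0,5,7], [1,2,8], [1,3,6], [1,3,7], [1,7,8], [2,3,4], [2,3,5], [2,4,8], [3,4,7], [3,5,6], [4,6,8], [5,6,8], [5,7,8]

giving chain groups C_0 ≅ Z^9, C_1 ≅ Z^27, C_2 ≅ Z^18.

The boundary map ∂_1: C_1 → C_0 is given by ∂[p,q] = [q] − [p].
The 9×27 boundary matrix has rank 8 and Smith normal form diag(1,1,1,1,1,1,1,1).

The boundary map ∂_2: C_2 → C_1 maps a triangle to the signed sum of its edges. For instance
  ∂[3,4,7] = [4,7] − [3,7] + [3,4],
  ∂[0,2,5] = [2,5] − [0,5] + [0,2].
As a 27×18 matrix over Z this has rank 17, with invariant factors (1,1,1,1,1,1,1,1,1,1,1,1,1,1,1,1,1).

Now H_k = ker ∂_k / im ∂_{k+1}, so:

  H_0: rank C_0 − rank ∂_1 = 9 − 8 = 1, and the invariant factors of ∂_1 are all 1, so H_0 ≅ Z.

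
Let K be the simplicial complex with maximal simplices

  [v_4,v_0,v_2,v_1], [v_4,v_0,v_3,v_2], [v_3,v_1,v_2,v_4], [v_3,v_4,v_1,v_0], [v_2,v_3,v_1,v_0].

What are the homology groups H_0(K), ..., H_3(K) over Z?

H_0 = Z,  H_1 = 0,  H_2 = 0,  H_3 = Z.

We work with the vertex ordering v_0 < v_1 < v_2 < v_3 < v_4. The simplices of K, each written with vertices in increasing order, are:

  0-simplices (5): [v_0], [v_1], [v_2], [v_3], [v_4]
  1-simplices (10): [v_0,v_1], [v_0,v_2], [v_0,v_3], [v_0,v_4], [v_1,v_2], [v_1,v_3], [v_1,v_4], [v_2,v_3], [v_2,v_4], [v_3,v_4]
  2-simplices (10): [v_0,v_1,v_2], [v_0,v_1,v_3], [v_0,v_1,v_4], [v_0,v_2,v_3], [v_0,v_2,v_4], [v_0,v_3,v_4], [v_1,v_2,v_3], [v_1,v_2,v_4], [v_1,v_3,v_4], [v_2,v_3,v_4]
  3-simplices (5): [v_0,v_1,v_2,v_3], [v_0,v_1,v_2,v_4], [v_0,v_1,v_3,v_4], [v_0,v_2,v_3,v_4], [v_1,v_2,v_3,v_4]

Hence C_0 ≅ Z^5, C_1 ≅ Z^10, C_2 ≅ Z^10, C_3 ≅ Z^5.

∂_1: C_1 → C_0 maps an edge to its endpoints' difference, ∂[p,q] = q − p. For instance
  ∂[v_2,v_3] = [v_3] − [v_2].
The resulting 5×10 matrix has rank 4, and its Smith normal form has invariant factors (1,1,1,1).

Boundary ∂_2: C_2 → C_1 acts by ∂[p,q,r] = [q,r] − [p,r] + [p,q]. For instance
  ∂[v_0,v_3,v_4] = [v_3,v_4] − [v_0,v_4] + [v_0,v_3],
  ∂[v_0,v_2,v_3] = [v_2,v_3] − [v_0,v_3] + [v_0,v_2].
This gives a 10×10 integer matrix of rank 6; reducing to Smith normal form yields diagonal entries (1,1,1,1,1,1).

The boundary map ∂_3: C_3 → C_2 sends each 3-simplex σ to the alternating sum Σ_i (−1)^i (σ with its i-th vertex removed). For instance
  ∂[v_1,v_2,v_3,v_4] = [v_2,v_3,v_4] − [v_1,v_3,v_4] + [v_1,v_2,v_4] − [v_1,v_2,v_3],
  ∂[v_0,v_2,v_3,v_4] = [v_2,v_3,v_4] − [v_0,v_3,v_4] + [v_0,v_2,v_4] − [v_0,v_2,v_3].
This gives a 10×5 integer matrix of rank 4; reducing to Smith normal form yields diagonal entries (1,1,1,1).

Computing H_k = (kernel of ∂_k) / (image of ∂_{k+1}):

  H_0: rank C_0 − rank ∂_1 = 5 − 4 = 1, and the invariant factors of ∂_1 are all 1, so H_0 ≅ Z.
  H_1: rank ker ∂_1 − rank ∂_2 = (10 − 4) − 6 = 0, and the invariant factors of ∂_2 are all 1, so H_1 ≅ 0.
  H_2: rank ker ∂_2 − rank ∂_3 = (10 − 6) − 4 = 0, and the invariant factors of ∂_3 are all 1, so H_2 ≅ 0.
  H_3: rank ker ∂_3 − rank ∂_4 = (5 − 4) − 0 = 1, and there is no ∂_4, so H_3 ≅ Z.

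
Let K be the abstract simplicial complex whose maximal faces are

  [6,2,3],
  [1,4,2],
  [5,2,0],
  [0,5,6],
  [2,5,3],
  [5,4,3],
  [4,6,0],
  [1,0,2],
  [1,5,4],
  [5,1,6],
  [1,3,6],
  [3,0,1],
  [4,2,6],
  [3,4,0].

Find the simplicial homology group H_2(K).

H_2 ≅ Z.

Order the vertices as 0 < 1 < 2 < 3 < 4 < 5 < 6. Listing each simplex with vertices in this order, K has dimension 2 with simplices:

  0-simplices (7): [0], [1], [2], [3], [4], [5], [6]
  1-simplices (21): [0,1], [0,2], [0,3], [0,4], [0,5], [0,6], [1,2], [1,3], [1,4], [1,5], [1,6], [2,3], [2,4], [2,5], [2,6], [3,4], [3,5], [3,6], [4,5], [4,6], [5,6]
  2-simplices (14): [0,1,2], [0,1,3], [0,2,5], [0,3,4], [0,4,6], [0,5,6], [1,2,4], [1,3,6], [1,4,5], [1,5,6], [2,3,5], [2,3,6], [2,4,6], [3,4,5]

Hence C_0 ≅ Z^7, C_1 ≅ Z^21, C_2 ≅ Z^14.

The boundary map ∂_1: C_1 → C_0 is given by ∂[p,q] = [q] − [p]. For instance
  ∂[0,2] = [2] − [0].
The 7×21 boundary matrix has rank 6 and Smith normal form diag(1,1,1,1,1,1).

The boundary map ∂_2: C_2 → C_1 acts by ∂[p,q,r] = [q,r] − [p,r] + [p,q]. For instance
  ∂[0,1,2] = [1,2] − [0,2] + [0,1],
  ∂[1,3,6] = [3,6] − [1,6] + [1,3].
The resulting 21×14 matrix has rank 13, and its Smith normal form has invariant factors (1,1,1,1,1,1,1,1,1,1,1,1,1).

Computing H_k = (kernel of ∂_k) / (image of ∂_{k+1}):

  H_2: rank ker ∂_2 − rank ∂_3 = (14 − 13) − 0 = 1, and there is no ∂_3, so H_2 = Z.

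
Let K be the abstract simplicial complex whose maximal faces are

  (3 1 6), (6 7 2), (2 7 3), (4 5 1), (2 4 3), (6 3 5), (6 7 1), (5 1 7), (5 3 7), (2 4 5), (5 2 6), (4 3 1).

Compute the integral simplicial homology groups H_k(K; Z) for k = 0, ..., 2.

Take the total order 1 < 2 < 3 < 4 < 5 < 6 < 7 on the vertex set. Then K (dimension 2) consists of the simplices:

  0-simplices (7): [1], [2], [3], [4], [5], [6], [7]
  1-simplices (18): [1,3], [1,4], [1,5], [1,6], [1,7], [2,3], [2,4], [2,5], [2,6], [2,7], [3,4], [3,5], [3,6], [3,7], [4,5], [5,6], [5,7], [6,7]
  2-simplices (12): [1,3,4], [1,3,6], [1,4,5], [1,5,7], [1,6,7], [2,3,4], [2,3,7], [2,4,5], [2,5,6], [2,6,7], [3,5,6], [3,5,7]

Hence C_0 ≅ Z^7, C_1 ≅ Z^18, C_2 ≅ Z^12.

∂_1: C_1 → C_0 maps an edge to its endpoints' difference, ∂[p,q] = q − p.
The 7×18 boundary matrix has rank 6 and Smith normal form diag(1,1,1,1,1,1).

The boundary map ∂_2: C_2 → C_1 maps a triangle to the signed sum of its edges. For instance
  ∂[2,3,4] = [3,4] − [2,4] + [2,3],
  ∂[2,3,7] = [3,7] − [2,7] + [2,3].
This gives a 18×12 integer matrix of rank 12; reducing to Smith normal form yields diagonal entries (1,1,1,1,1,1,1,1,1,1,1,2).

Now H_k = ker ∂_k / im ∂_{k+1}, so:

  H_0: rank C_0 − rank ∂_1 = 7 − 6 = 1, and the invariant factors of ∂_1 are all 1, so H_0 = Z.
  H_1: rank ker ∂_1 − rank ∂_2 = (18 − 6) − 12 = 0, and ∂_2 has invariant factor 2 > 1, so H_1 = Z/2.
  H_2: rank ker ∂_2 − rank ∂_3 = (12 − 12) − 0 = 0, and there is no ∂_3, so H_2 = 0.

H_0 ≅ Z,  H_1 ≅ Z/2,  H_2 = 0.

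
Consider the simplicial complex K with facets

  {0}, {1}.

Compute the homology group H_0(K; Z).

H_0 ≅ Z^2.

We work with the vertex ordering 0 < 1. The simplices of K, each written with vertices in increasing order, are:

  0-simplices (2): [0], [1]

giving chain groups C_0 ≅ Z^2.

Reading off H_k = ker ∂_k / im ∂_{k+1}:

  H_0: rank C_0 − rank ∂_1 = 2 − 0 = 2, and there is no ∂_1, so H_0 ≅ Z^2.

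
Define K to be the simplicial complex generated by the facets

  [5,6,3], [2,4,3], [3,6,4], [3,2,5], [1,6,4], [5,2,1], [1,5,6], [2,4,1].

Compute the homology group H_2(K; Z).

Take the total order 1 < 2 < 3 < 4 < 5 < 6 on the vertex set. Then K (dimension 2) consists of the simplices:

  0-simplices (6): [1], [2], [3], [4], [5], [6]
  1-simplices (12): [1,2], [1,4], [1,5], [1,6], [2,3], [2,4], [2,5], [3,4], [3,5], [3,6], [4,6], [5,6]
  2-simplices (8): [1,2,4], [1,2,5], [1,4,6], [1,5,6], [2,3,4], [2,3,5], [3,4,6], [3,5,6]

Hence C_0 ≅ Z^6, C_1 ≅ Z^12, C_2 ≅ Z^8.

The boundary map ∂_1: C_1 → C_0 sends each edge [p,q] (with p < q) to q − p. For instance
  ∂[1,5] = [5] − [1].
The resulting 6×12 matrix has rank 5, and its Smith normal form has invariant factors (1,1,1,1,1).

The boundary map ∂_2: C_2 → C_1 acts by ∂[p,q,r] = [q,r] − [p,r] + [p,q]. For instance
  ∂[2,3,4] = [3,4] − [2,4] + [2,3],
  ∂[1,4,6] = [4,6] − [1,6] + [1,4].
The 12×8 boundary matrix has rank 7 and Smith normal form diag(1,1,1,1,1,1,1).

Now H_k = ker ∂_k / im ∂_{k+1}, so:

  H_2: rank ker ∂_2 − rank ∂_3 = (8 − 7) − 0 = 1, and there is no ∂_3, so H_2 ≅ Z.

(K is a triangulation of the 2-sphere S^2.)

H_2 = Z.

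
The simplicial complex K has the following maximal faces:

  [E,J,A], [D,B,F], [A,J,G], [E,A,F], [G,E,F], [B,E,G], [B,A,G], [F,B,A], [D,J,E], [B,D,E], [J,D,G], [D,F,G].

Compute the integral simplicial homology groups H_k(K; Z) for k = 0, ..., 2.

H_0 = Z,  H_1 = Z/2Z,  H_2 = 0.

K has 7 vertices, 18 edges, 12 triangles.
rank ∂_0 = 0, rank ∂_1 = 6 ⇒ b_0 = 7 − 0 − 6 = 1; all invariant factors of ∂_1 are 1 so no torsion. So H_0 ≅ Z.
rank ∂_1 = 6, rank ∂_2 = 12 ⇒ b_1 = 18 − 6 − 12 = 0; ∂_2 has invariant factor(s) [2] giving torsion. So H_1 ≅ Z/2Z.
rank ∂_2 = 12, rank ∂_3 = 0 ⇒ b_2 = 12 − 12 − 0 = 0. So H_2 ≅ 0.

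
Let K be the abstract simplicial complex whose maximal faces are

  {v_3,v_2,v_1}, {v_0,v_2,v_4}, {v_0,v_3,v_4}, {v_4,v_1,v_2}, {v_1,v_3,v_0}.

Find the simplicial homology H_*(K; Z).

H_0 = Z,  H_1 = Z,  H_2 = 0.

We work with the vertex ordering v_0 < v_1 < v_2 < v_3 < v_4. The simplices of K, each written with vertices in increasing order, are:

  0-simplices (5): [v_0], [v_1], [v_2], [v_3], [v_4]
  1-simplices (10): [v_0,v_1], [v_0,v_2], [v_0,v_3], [v_0,v_4], [v_1,v_2], [v_1,v_3], [v_1,v_4], [v_2,v_3], [v_2,v_4], [v_3,v_4]
  2-simplices (5): [v_0,v_1,v_3], [v_0,v_2,v_4], [v_0,v_3,v_4], [v_1,v_2,v_3], [v_1,v_2,v_4]

Hence C_0 ≅ Z^5, C_1 ≅ Z^10, C_2 ≅ Z^5.

Boundary ∂_1: C_1 → C_0 sends each edge [p,q] (with p < q) to q − p.
The 5×10 boundary matrix has rank 4 and Smith normal form diag(1,1,1,1).

Boundary ∂_2: C_2 → C_1 acts by ∂[p,q,r] = [q,r] − [p,r] + [p,q]. For instance
  ∂[v_1,v_2,v_3] = [v_2,v_3] − [v_1,v_3] + [v_1,v_2],
  ∂[v_0,v_1,v_3] = [v_1,v_3] − [v_0,v_3] + [v_0,v_1].
As a 10×5 matrix over Z this has rank 5, with invariant factors (1,1,1,1,1).

Computing H_k = (kernel of ∂_k) / (image of ∂_{k+1}):

  H_0: rank C_0 − rank ∂_1 = 5 − 4 = 1, and the invariant factors of ∂_1 are all 1, so H_0 ≅ Z.
  H_1: rank ker ∂_1 − rank ∂_2 = (10 − 4) − 5 = 1, and the invariant factors of ∂_2 are all 1, so H_1 ≅ Z.
  H_2: rank ker ∂_2 − rank ∂_3 = (5 − 5) − 0 = 0, and there is no ∂_3, so H_2 ≅ 0.

(K is a triangulation of the Möbius band.)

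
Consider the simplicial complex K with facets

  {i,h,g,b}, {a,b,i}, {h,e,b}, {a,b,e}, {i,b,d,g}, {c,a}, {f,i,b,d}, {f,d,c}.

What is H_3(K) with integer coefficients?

K has 9 vertices, 20 edges, 14 triangles, 3 3-simplices.
rank ∂_3 = 3, rank ∂_4 = 0 ⇒ b_3 = 3 − 3 − 0 = 0. So H_3 = 0.

H_3 = 0.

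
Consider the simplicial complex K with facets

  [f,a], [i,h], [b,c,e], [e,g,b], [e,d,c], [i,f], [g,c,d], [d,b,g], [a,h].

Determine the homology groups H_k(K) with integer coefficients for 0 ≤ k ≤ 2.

Order the vertices as a < b < c < d < e < f < g < h < i. Listing each simplex with vertices in this order, K has dimension 2 with simplices:

  0-simplices (9): a, b, c, d, e, f, g, h, i
  1-simplices (14): af, ah, bc, bd, be, bg, cd, ce, cg, de, dg, eg, fi, hi
  2-simplices (5): bce, bdg, beg, cde, cdg

Hence C_0 ≅ Z^9, C_1 ≅ Z^14, C_2 ≅ Z^5.

Boundary ∂_1: C_1 → C_0 sends each edge [p,q] (with p < q) to q − p. For instance
  ∂hi = i − h.
As a 9×14 matrix over Z this has rank 7, with invariant factors (1,1,1,1,1,1,1).

∂_2: C_2 → C_1 maps a triangle to the signed sum of its edges. For instance
  ∂cdg = dg − cg + cd,
  ∂bce = ce − be + bc.
The resulting 14×5 matrix has rank 5, and its Smith normal form has invariant factors (1,1,1,1,1).

Now H_k = ker ∂_k / im ∂_{k+1}, so:

  H_0: rank C_0 − rank ∂_1 = 9 − 7 = 2, and the invariant factors of ∂_1 are all 1, so H_0 ≅ Z^2.
  H_1: rank ker ∂_1 − rank ∂_2 = (14 − 7) − 5 = 2, and the invariant factors of ∂_2 are all 1, so H_1 ≅ Z^2.
  H_2: rank ker ∂_2 − rank ∂_3 = (5 − 5) − 0 = 0, and there is no ∂_3, so H_2 ≅ 0.

(K is a triangulation of the disjoint union of the Möbius band and the circle S^1.)

H_0 ≅ Z^2,  H_1 ≅ Z^2,  H_2 = 0.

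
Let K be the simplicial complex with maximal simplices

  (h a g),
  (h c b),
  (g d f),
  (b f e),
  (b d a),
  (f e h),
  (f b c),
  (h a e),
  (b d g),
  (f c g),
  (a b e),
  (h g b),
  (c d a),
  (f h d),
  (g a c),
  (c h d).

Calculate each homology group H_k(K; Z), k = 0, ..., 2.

Order the vertices as a < b < c < d < e < f < g < h. Listing each simplex with vertices in this order, K has dimension 2 with simplices:

  0-simplices (8): a, b, c, d, e, f, g, h
  1-simplices (24): ab, ac, ad, ae, ag, ah, bc, bd, be, bf, bg, bh, cd, cf, cg, ch, df, dg, dh, ef, eh, fg, fh, gh
  2-simplices (16): abd, abe, acd, acg, aeh, agh, bcf, bch, bdg, bef, bgh, cdh, cfg, dfg, dfh, efh

giving chain groups C_0 ≅ Z^8, C_1 ≅ Z^24, C_2 ≅ Z^16.

The boundary map ∂_1: C_1 → C_0 maps an edge to its endpoints' difference, ∂[p,q] = q − p. For instance
  ∂eh = h − e.
The 8×24 boundary matrix has rank 7 and Smith normal form diag(1,1,1,1,1,1,1).

∂_2: C_2 → C_1 maps a triangle to the signed sum of its edges. For instance
  ∂efh = fh − eh + ef,
  ∂abe = be − ae + ab.
As a 24×16 matrix over Z this has rank 15, with invariant factors (1,1,1,1,1,1,1,1,1,1,1,1,1,1,1).

From H_k ≅ ker(∂_k) / im(∂_{k+1}) we obtain:

  H_0: rank C_0 − rank ∂_1 = 8 − 7 = 1, and the invariant factors of ∂_1 are all 1, so H_0 = Z.
  H_1: rank ker ∂_1 − rank ∂_2 = (24 − 7) − 15 = 2, and the invariant factors of ∂_2 are all 1, so H_1 = Z^2.
  H_2: rank ker ∂_2 − rank ∂_3 = (16 − 15) − 0 = 1, and there is no ∂_3, so H_2 = Z.

H_0 = Z,  H_1 = Z^2,  H_2 = Z.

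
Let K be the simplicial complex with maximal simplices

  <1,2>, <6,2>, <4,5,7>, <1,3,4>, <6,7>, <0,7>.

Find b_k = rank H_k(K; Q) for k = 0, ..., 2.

Fix the vertex order 0 < 1 < 2 < 3 < 4 < 5 < 6 < 7 and write every simplex with vertices in increasing order. Then dim K = 2 and the simplices of K are:

  0-simplices (8): [0], [1], [2], [3], [4], [5], [6], [7]
  1-simplices (10): [0,7], [1,2], [1,3], [1,4], [2,6], [3,4], [4,5], [4,7], [5,7], [6,7]
  2-simplices (2): [1,3,4], [4,5,7]

so the chain groups are C_0 ≅ Z^8, C_1 ≅ Z^10, C_2 ≅ Z^2.

∂_1: C_1 → C_0 maps an edge to its endpoints' difference, ∂[p,q] = q − p. For instance
  ∂[1,3] = [3] − [1].
This gives a 8×10 integer matrix of rank 7; reducing to Smith normal form yields diagonal entries (1,1,1,1,1,1,1).

The boundary map ∂_2: C_2 → C_1 maps a triangle to the signed sum of its edges. For instance
  ∂[1,3,4] = [3,4] − [1,4] + [1,3],
  ∂[4,5,7] = [5,7] − [4,7] + [4,5].
This gives a 10×2 integer matrix of rank 2; reducing to Smith normal form yields diagonal entries (1,1).

Now H_k = ker ∂_k / im ∂_{k+1}, so:

  H_0: rank C_0 − rank ∂_1 = 8 − 7 = 1, and the invariant factors of ∂_1 are all 1, so H_0 = Z.
  H_1: rank ker ∂_1 − rank ∂_2 = (10 − 7) − 2 = 1, and the invariant factors of ∂_2 are all 1, so H_1 = Z.
  H_2: rank ker ∂_2 − rank ∂_3 = (2 − 2) − 0 = 0, and there is no ∂_3, so H_2 = 0.

Hence the Betti numbers are b_0 = 1, b_1 = 1, b_2 = 0.

b_0 = 1, b_1 = 1, b_2 = 0.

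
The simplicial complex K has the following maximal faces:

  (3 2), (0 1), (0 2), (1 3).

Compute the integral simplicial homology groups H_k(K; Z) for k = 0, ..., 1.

We work with the vertex ordering 0 < 1 < 2 < 3. The simplices of K, each written with vertices in increasing order, are:

  0-simplices (4): [0], [1], [2], [3]
  1-simplices (4): [0,1], [0,2], [1,3], [2,3]

Hence C_0 ≅ Z^4, C_1 ≅ Z^4.

The boundary map ∂_1: C_1 → C_0 sends each edge [p,q] (with p < q) to q − p.
The resulting 4×4 matrix has rank 3, and its Smith normal form has invariant factors (1,1,1).

Reading off H_k = ker ∂_k / im ∂_{k+1}:

  H_0: rank C_0 − rank ∂_1 = 4 − 3 = 1, and the invariant factors of ∂_1 are all 1, so H_0 = Z.
  H_1: rank ker ∂_1 − rank ∂_2 = (4 − 3) − 0 = 1, and there is no ∂_2, so H_1 = Z.

(K is a triangulation of the circle S^1.)

H_0 = Z,  H_1 = Z.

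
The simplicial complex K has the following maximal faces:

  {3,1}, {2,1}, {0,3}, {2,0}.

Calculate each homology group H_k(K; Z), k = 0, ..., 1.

Take the total order 0 < 1 < 2 < 3 on the vertex set. Then K (dimension 1) consists of the simplices:

  0-simplices (4): [0], [1], [2], [3]
  1-simplices (4): [0,2], [0,3], [1,2], [1,3]

Hence C_0 ≅ Z^4, C_1 ≅ Z^4.

Boundary ∂_1: C_1 → C_0 sends each edge [p,q] (with p < q) to q − p.
This gives a 4×4 integer matrix of rank 3; reducing to Smith normal form yields diagonal entries (1,1,1).

Computing H_k = (kernel of ∂_k) / (image of ∂_{k+1}):

  H_0: rank C_0 − rank ∂_1 = 4 − 3 = 1, and the invariant factors of ∂_1 are all 1, so H_0 = Z.
  H_1: rank ker ∂_1 − rank ∂_2 = (4 − 3) − 0 = 1, and there is no ∂_2, so H_1 = Z.

As a check, the Euler characteristic is 4 − 4 = 0, which agrees with 1 − 1 = 0.

H_0 = Z,  H_1 = Z.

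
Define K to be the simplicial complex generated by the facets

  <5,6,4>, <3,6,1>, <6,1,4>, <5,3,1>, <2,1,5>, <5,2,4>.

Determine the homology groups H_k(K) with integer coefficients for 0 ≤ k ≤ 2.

We work with the vertex ordering 1 < 2 < 3 < 4 < 5 < 6. The simplices of K, each written with vertices in increasing order, are:

  0-simplices (6): [1], [2], [3], [4], [5], [6]
  1-simplices (12): [1,2], [1,3], [1,4], [1,5], [1,6], [2,4], [2,5], [3,5], [3,6], [4,5], [4,6], [5,6]
  2-simplices (6): [1,2,5], [1,3,5], [1,3,6], [1,4,6], [2,4,5], [4,5,6]

Hence C_0 ≅ Z^6, C_1 ≅ Z^12, C_2 ≅ Z^6.

The boundary map ∂_1: C_1 → C_0 sends each edge [p,q] (with p < q) to q − p. For instance
  ∂[1,5] = [5] − [1].
The 6×12 boundary matrix has rank 5 and Smith normal form diag(1,1,1,1,1).

The boundary map ∂_2: C_2 → C_1 sends each 2-simplex [p,q,r] to [q,r] − [p,r] + [p,q]. For instance
  ∂[1,3,6] = [3,6] − [1,6] + [1,3],
  ∂[1,3,5] = [3,5] − [1,5] + [1,3].
The 12×6 boundary matrix has rank 6 and Smith normal form diag(1,1,1,1,1,1).

Now H_k = ker ∂_k / im ∂_{k+1}, so:

  H_0: rank C_0 − rank ∂_1 = 6 − 5 = 1, and the invariant factors of ∂_1 are all 1, so H_0 = Z.
  H_1: rank ker ∂_1 − rank ∂_2 = (12 − 5) − 6 = 1, and the invariant factors of ∂_2 are all 1, so H_1 = Z.
  H_2: rank ker ∂_2 − rank ∂_3 = (6 − 6) − 0 = 0, and there is no ∂_3, so H_2 = 0.

H_0 = Z,  H_1 = Z,  H_2 = 0.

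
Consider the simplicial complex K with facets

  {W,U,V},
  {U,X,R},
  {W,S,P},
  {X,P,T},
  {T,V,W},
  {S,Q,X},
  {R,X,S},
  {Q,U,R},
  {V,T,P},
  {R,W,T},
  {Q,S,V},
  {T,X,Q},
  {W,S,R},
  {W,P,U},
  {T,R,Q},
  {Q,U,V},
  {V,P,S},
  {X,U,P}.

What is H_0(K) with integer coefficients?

Take the total order P < Q < R < S < T < U < V < W < X on the vertex set. Then K (dimension 2) consists of the simplices:

  0-simplices (9): P, Q, R, S, T, U, V, W, X
  1-simplices (27): PS, PT, PU, PV, PW, PX, QR, QS, QT, QU, QV, QX, RS, RT, RU, RW, RX, SV, SW, SX, TV, TW, TX, UV, UW, UX, VW
  2-simplices (18): PSV, PSW, PTV, PTX, PUW, PUX, QRT, QRU, QSV, QSX, QTX, QUV, RSW, RSX, RTW, RUX, TVW, UVW

giving chain groups C_0 ≅ Z^9, C_1 ≅ Z^27, C_2 ≅ Z^18.

The boundary map ∂_1: C_1 → C_0 sends each edge [p,q] (with p < q) to q − p. For instance
  ∂PU = U − P.
As a 9×27 matrix over Z this has rank 8, with invariant factors (1,1,1,1,1,1,1,1).

Boundary ∂_2: C_2 → C_1 maps a triangle to the signed sum of its edges. For instance
  ∂TVW = VW − TW + TV,
  ∂QSV = SV − QV + QS.
The 27×18 boundary matrix has rank 18 and Smith normal form diag(1,1,1,1,1,1,1,1,1,1,1,1,1,1,1,1,1,2).

Reading off H_k = ker ∂_k / im ∂_{k+1}:

  H_0: rank C_0 − rank ∂_1 = 9 − 8 = 1, and the invariant factors of ∂_1 are all 1, so H_0 ≅ Z.

H_0 ≅ Z.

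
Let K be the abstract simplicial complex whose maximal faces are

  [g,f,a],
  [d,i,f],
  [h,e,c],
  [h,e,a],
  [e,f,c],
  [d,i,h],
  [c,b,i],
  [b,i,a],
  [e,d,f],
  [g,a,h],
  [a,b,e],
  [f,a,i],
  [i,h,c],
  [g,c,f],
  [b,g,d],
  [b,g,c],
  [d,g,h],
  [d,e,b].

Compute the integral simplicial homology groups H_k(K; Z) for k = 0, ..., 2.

Fix the vertex order a < b < c < d < e < f < g < h < i and write every simplex with vertices in increasing order. Then dim K = 2 and the simplices of K are:

  0-simplices (9): a, b, c, d, e, f, g, h, i
  1-simplices (27): ab, ae, af, ag, ah, ai, bc, bd, be, bg, bi, ce, cf, cg, ch, ci, de, df, dg, dh, di, ef, eh, fg, fi, gh, hi
  2-simplices (18): abe, abi, aeh, afg, afi, agh, bcg, bci, bde, bdg, cef, ceh, cfg, chi, def, dfi, dgh, dhi

giving chain groups C_0 ≅ Z^9, C_1 ≅ Z^27, C_2 ≅ Z^18.

The boundary map ∂_1: C_1 → C_0 is given by ∂[p,q] = [q] − [p].
The resulting 9×27 matrix has rank 8, and its Smith normal form has invariant factors (1,1,1,1,1,1,1,1).

The boundary map ∂_2: C_2 → C_1 sends each 2-simplex [p,q,r] to [q,r] − [p,r] + [p,q]. For instance
  ∂abe = be − ae + ab,
  ∂chi = hi − ci + ch.
As a 27×18 matrix over Z this has rank 17, with invariant factors (1,1,1,1,1,1,1,1,1,1,1,1,1,1,1,1,1).

Computing H_k = (kernel of ∂_k) / (image of ∂_{k+1}):

  H_0: rank C_0 − rank ∂_1 = 9 − 8 = 1, and the invariant factors of ∂_1 are all 1, so H_0 = Z.
  H_1: rank ker ∂_1 − rank ∂_2 = (27 − 8) − 17 = 2, and the invariant factors of ∂_2 are all 1, so H_1 = Z^2.
  H_2: rank ker ∂_2 − rank ∂_3 = (18 − 17) − 0 = 1, and there is no ∂_3, so H_2 = Z.

(K is a triangulation of the torus T^2.)

H_0 = Z,  H_1 = Z^2,  H_2 = Z.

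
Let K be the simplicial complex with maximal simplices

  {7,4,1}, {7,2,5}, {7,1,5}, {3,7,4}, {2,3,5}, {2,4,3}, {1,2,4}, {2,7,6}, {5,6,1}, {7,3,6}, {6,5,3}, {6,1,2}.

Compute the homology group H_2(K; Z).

K has 7 vertices, 18 edges, 12 triangles.
rank ∂_2 = 12, rank ∂_3 = 0 ⇒ b_2 = 12 − 12 − 0 = 0. So H_2 = 0.

H_2 = 0.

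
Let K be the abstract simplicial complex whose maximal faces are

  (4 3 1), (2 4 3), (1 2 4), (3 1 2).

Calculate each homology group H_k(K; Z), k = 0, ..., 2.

H_0 ≅ Z,  H_1 = 0,  H_2 ≅ Z.

Fix the vertex order 1 < 2 < 3 < 4 and write every simplex with vertices in increasing order. Then dim K = 2 and the simplices of K are:

  0-simplices (4): [1], [2], [3], [4]
  1-simplices (6): [1,2], [1,3], [1,4], [2,3], [2,4], [3,4]
  2-simplices (4): [1,2,3], [1,2,4], [1,3,4], [2,3,4]

Hence C_0 ≅ Z^4, C_1 ≅ Z^6, C_2 ≅ Z^4.

The boundary map ∂_1: C_1 → C_0 is given by ∂[p,q] = [q] − [p].
The resulting 4×6 matrix has rank 3, and its Smith normal form has invariant factors (1,1,1).

The boundary map ∂_2: C_2 → C_1 acts by ∂[p,q,r] = [q,r] − [p,r] + [p,q]. For instance
  ∂[1,3,4] = [3,4] − [1,4] + [1,3],
  ∂[2,3,4] = [3,4] − [2,4] + [2,3].
As a 6×4 matrix over Z this has rank 3, with invariant factors (1,1,1).

Now H_k = ker ∂_k / im ∂_{k+1}, so:

  H_0: rank C_0 − rank ∂_1 = 4 − 3 = 1, and the invariant factors of ∂_1 are all 1, so H_0 ≅ Z.
  H_1: rank ker ∂_1 − rank ∂_2 = (6 − 3) − 3 = 0, and the invariant factors of ∂_2 are all 1, so H_1 ≅ 0.
  H_2: rank ker ∂_2 − rank ∂_3 = (4 − 3) − 0 = 1, and there is no ∂_3, so H_2 ≅ Z.

As a check, the Euler characteristic is 4 − 6 + 4 = 2, which agrees with 1 − 0 + 1 = 2.
(K is a triangulation of the 2-sphere S^2.)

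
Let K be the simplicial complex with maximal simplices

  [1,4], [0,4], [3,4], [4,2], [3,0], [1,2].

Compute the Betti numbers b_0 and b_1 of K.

b_0 = 1, b_1 = 2.

Fix the vertex order 0 < 1 < 2 < 3 < 4 and write every simplex with vertices in increasing order. Then dim K = 1 and the simplices of K are:

  0-simplices (5): [0], [1], [2], [3], [4]
  1-simplices (6): [0,3], [0,4], [1,2], [1,4], [2,4], [3,4]

Hence C_0 ≅ Z^5, C_1 ≅ Z^6.

Boundary ∂_1: C_1 → C_0 is given by ∂[p,q] = [q] − [p].
The 5×6 boundary matrix has rank 4 and Smith normal form diag(1,1,1,1).

Reading off H_k = ker ∂_k / im ∂_{k+1}:

  H_0: rank C_0 − rank ∂_1 = 5 − 4 = 1, and the invariant factors of ∂_1 are all 1, so H_0 = Z.
  H_1: rank ker ∂_1 − rank ∂_2 = (6 − 4) − 0 = 2, and there is no ∂_2, so H_1 = Z^2.

(K is a triangulation of a wedge of 2 circles.)

Hence the Betti numbers are b_0 = 1, b_1 = 2.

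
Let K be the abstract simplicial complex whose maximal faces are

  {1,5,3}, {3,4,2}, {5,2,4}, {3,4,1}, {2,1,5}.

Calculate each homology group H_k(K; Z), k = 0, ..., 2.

H_0 = Z,  H_1 = Z,  H_2 = 0.

We work with the vertex ordering 1 < 2 < 3 < 4 < 5. The simplices of K, each written with vertices in increasing order, are:

  0-simplices (5): [1], [2], [3], [4], [5]
  1-simplices (10): [1,2], [1,3], [1,4], [1,5], [2,3], [2,4], [2,5], [3,4], [3,5], [4,5]
  2-simplices (5): [1,2,5], [1,3,4], [1,3,5], [2,3,4], [2,4,5]

so the chain groups are C_0 ≅ Z^5, C_1 ≅ Z^10, C_2 ≅ Z^5.

Boundary ∂_1: C_1 → C_0 maps an edge to its endpoints' difference, ∂[p,q] = q − p.
The resulting 5×10 matrix has rank 4, and its Smith normal form has invariant factors (1,1,1,1).

Boundary ∂_2: C_2 → C_1 acts by ∂[p,q,r] = [q,r] − [p,r] + [p,q]. For instance
  ∂[2,3,4] = [3,4] − [2,4] + [2,3],
  ∂[1,3,5] = [3,5] − [1,5] + [1,3].
This gives a 10×5 integer matrix of rank 5; reducing to Smith normal form yields diagonal entries (1,1,1,1,1).

Reading off H_k = ker ∂_k / im ∂_{k+1}:

  H_0: rank C_0 − rank ∂_1 = 5 − 4 = 1, and the invariant factors of ∂_1 are all 1, so H_0 = Z.
  H_1: rank ker ∂_1 − rank ∂_2 = (10 − 4) − 5 = 1, and the invariant factors of ∂_2 are all 1, so H_1 = Z.
  H_2: rank ker ∂_2 − rank ∂_3 = (5 − 5) − 0 = 0, and there is no ∂_3, so H_2 = 0.

(K is a triangulation of the Möbius band.)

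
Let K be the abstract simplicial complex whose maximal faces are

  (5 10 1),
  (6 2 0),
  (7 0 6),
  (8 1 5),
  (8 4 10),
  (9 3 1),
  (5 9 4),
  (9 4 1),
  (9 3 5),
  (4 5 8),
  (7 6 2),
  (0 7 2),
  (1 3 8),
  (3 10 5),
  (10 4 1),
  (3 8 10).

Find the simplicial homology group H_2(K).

H_2 ≅ Z.

Order the vertices as 0 < 1 < 2 < 3 < 4 < 5 < 6 < 7 < 8 < 9 < 10. Listing each simplex with vertices in this order, K has dimension 2 with simplices:

  0-simplices (11): [0], [1], [2], [3], [4], [5], [6], [7], [8], [9], [10]
  1-simplices (24): (24 of them)
  2-simplices (16): [0,2,6], [0,2,7], [0,6,7], [1,3,8], [1,3,9], [1,4,9], [1,4,10], [1,5,8], [1,5,10], [2,6,7], [3,5,9], [3,5,10], [3,8,10], [4,5,8], [4,5,9], [4,8,10]

so the chain groups are C_0 ≅ Z^11, C_1 ≅ Z^24, C_2 ≅ Z^16.

The boundary map ∂_1: C_1 → C_0 is given by ∂[p,q] = [q] − [p].
The 11×24 boundary matrix has rank 9 and Smith normal form diag(1,1,1,1,1,1,1,1,1).

Boundary ∂_2: C_2 → C_1 sends each 2-simplex [p,q,r] to [q,r] − [p,r] + [p,q]. For instance
  ∂[1,5,8] = [5,8] − [1,8] + [1,5],
  ∂[4,5,9] = [5,9] − [4,9] + [4,5].
The 24×16 boundary matrix has rank 15 and Smith normal form diag(1,1,1,1,1,1,1,1,1,1,1,1,1,1,2).

Now H_k = ker ∂_k / im ∂_{k+1}, so:

  H_2: rank ker ∂_2 − rank ∂_3 = (16 − 15) − 0 = 1, and there is no ∂_3, so H_2 = Z.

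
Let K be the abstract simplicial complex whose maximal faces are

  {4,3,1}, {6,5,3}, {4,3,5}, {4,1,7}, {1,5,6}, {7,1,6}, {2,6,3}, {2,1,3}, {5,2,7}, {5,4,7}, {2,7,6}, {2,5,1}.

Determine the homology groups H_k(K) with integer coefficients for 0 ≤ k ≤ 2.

Fix the vertex order 1 < 2 < 3 < 4 < 5 < 6 < 7 and write every simplex with vertices in increasing order. Then dim K = 2 and the simplices of K are:

  0-simplices (7): [1], [2], [3], [4], [5], [6], [7]
  1-simplices (18): [1,2], [1,3], [1,4], [1,5], [1,6], [1,7], [2,3], [2,5], [2,6], [2,7], [3,4], [3,5], [3,6], [4,5], [4,7], [5,6], [5,7], [6,7]
  2-simplices (12): [1,2,3], [1,2,5], [1,3,4], [1,4,7], [1,5,6], [1,6,7], [2,3,6], [2,5,7], [2,6,7], [3,4,5], [3,5,6], [4,5,7]

giving chain groups C_0 ≅ Z^7, C_1 ≅ Z^18, C_2 ≅ Z^12.

∂_1: C_1 → C_0 is given by ∂[p,q] = [q] − [p]. For instance
  ∂[1,5] = [5] − [1].
The 7×18 boundary matrix has rank 6 and Smith normal form diag(1,1,1,1,1,1).

The boundary map ∂_2: C_2 → C_1 sends each 2-simplex [p,q,r] to [q,r] − [p,r] + [p,q]. For instance
  ∂[1,4,7] = [4,7] − [1,7] + [1,4],
  ∂[1,6,7] = [6,7] − [1,7] + [1,6].
This gives a 18×12 integer matrix of rank 12; reducing to Smith normal form yields diagonal entries (1,1,1,1,1,1,1,1,1,1,1,2).

Reading off H_k = ker ∂_k / im ∂_{k+1}:

  H_0: rank C_0 − rank ∂_1 = 7 − 6 = 1, and the invariant factors of ∂_1 are all 1, so H_0 = Z.
  H_1: rank ker ∂_1 − rank ∂_2 = (18 − 6) − 12 = 0, and ∂_2 has invariant factor 2 > 1, so H_1 = Z/2.
  H_2: rank ker ∂_2 − rank ∂_3 = (12 − 12) − 0 = 0, and there is no ∂_3, so H_2 = 0.

(K is a triangulation of the real projective plane RP^2.)

H_0 ≅ Z,  H_1 ≅ Z/2,  H_2 = 0.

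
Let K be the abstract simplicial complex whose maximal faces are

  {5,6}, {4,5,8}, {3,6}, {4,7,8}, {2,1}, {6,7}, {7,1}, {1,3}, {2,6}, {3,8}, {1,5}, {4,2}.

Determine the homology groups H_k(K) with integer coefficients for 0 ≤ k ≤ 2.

H_0 = Z,  H_1 = Z^6,  H_2 = 0.

Take the total order 1 < 2 < 3 < 4 < 5 < 6 < 7 < 8 on the vertex set. Then K (dimension 2) consists of the simplices:

  0-simplices (8): [1], [2], [3], [4], [5], [6], [7], [8]
  1-simplices (15): [1,2], [1,3], [1,5], [1,7], [2,4], [2,6], [3,6], [3,8], [4,5], [4,7], [4,8], [5,6], [5,8], [6,7], [7,8]
  2-simplices (2): [4,5,8], [4,7,8]

so the chain groups are C_0 ≅ Z^8, C_1 ≅ Z^15, C_2 ≅ Z^2.

Boundary ∂_1: C_1 → C_0 sends each edge [p,q] (with p < q) to q − p. For instance
  ∂[5,6] = [6] − [5].
This gives a 8×15 integer matrix of rank 7; reducing to Smith normal form yields diagonal entries (1,1,1,1,1,1,1).

∂_2: C_2 → C_1 acts by ∂[p,q,r] = [q,r] − [p,r] + [p,q]. For instance
  ∂[4,5,8] = [5,8] − [4,8] + [4,5],
  ∂[4,7,8] = [7,8] − [4,8] + [4,7].
As a 15×2 matrix over Z this has rank 2, with invariant factors (1,1).

Now H_k = ker ∂_k / im ∂_{k+1}, so:

  H_0: rank C_0 − rank ∂_1 = 8 − 7 = 1, and the invariant factors of ∂_1 are all 1, so H_0 ≅ Z.
  H_1: rank ker ∂_1 − rank ∂_2 = (15 − 7) − 2 = 6, and the invariant factors of ∂_2 are all 1, so H_1 ≅ Z^6.
  H_2: rank ker ∂_2 − rank ∂_3 = (2 − 2) − 0 = 0, and there is no ∂_3, so H_2 ≅ 0.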